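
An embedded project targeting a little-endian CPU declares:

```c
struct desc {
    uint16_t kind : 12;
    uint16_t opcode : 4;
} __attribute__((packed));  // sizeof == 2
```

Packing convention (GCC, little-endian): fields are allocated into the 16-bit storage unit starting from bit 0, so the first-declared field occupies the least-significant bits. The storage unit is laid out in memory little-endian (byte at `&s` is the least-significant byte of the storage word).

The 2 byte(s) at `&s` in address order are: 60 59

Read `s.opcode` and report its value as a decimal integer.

[0]=0x60 [1]=0x59 (little-endian) → word 0x5960
kind:12 @ bit 0 → (0x5960>>0)&0xfff = 0x960
opcode:4 @ bit 12 → (0x5960>>12)&0xf = 0x5  ←

5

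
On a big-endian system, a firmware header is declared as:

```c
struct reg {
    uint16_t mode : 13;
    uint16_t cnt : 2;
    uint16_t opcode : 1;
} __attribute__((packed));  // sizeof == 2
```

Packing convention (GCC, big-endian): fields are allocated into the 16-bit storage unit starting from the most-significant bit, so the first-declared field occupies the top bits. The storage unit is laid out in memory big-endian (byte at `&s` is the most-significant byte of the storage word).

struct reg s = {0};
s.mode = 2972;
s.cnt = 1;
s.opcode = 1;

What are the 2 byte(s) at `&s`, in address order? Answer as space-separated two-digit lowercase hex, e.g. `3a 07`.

5c e3

mode:13 = 2972 → 0xb9c << 3 → word 0x5ce0
cnt:2 = 1 → 0x1 << 1 → word 0x5ce2
opcode:1 = 1 → 0x1 << 0 → word 0x5ce3
word = 0x5ce3 → big-endian bytes:
  [0]=0x5c  [1]=0xe3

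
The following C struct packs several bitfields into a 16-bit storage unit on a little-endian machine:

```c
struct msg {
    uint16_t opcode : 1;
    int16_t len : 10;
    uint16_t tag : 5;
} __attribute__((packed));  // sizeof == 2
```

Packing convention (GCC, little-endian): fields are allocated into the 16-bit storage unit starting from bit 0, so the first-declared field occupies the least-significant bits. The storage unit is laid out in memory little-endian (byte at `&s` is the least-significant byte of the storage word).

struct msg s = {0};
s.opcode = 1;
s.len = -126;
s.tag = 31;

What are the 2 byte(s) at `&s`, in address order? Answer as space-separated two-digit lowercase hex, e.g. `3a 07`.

opcode:1 = 1 → 0x1 << 0 → word 0x0001
len:10 = -126 → 0x382 << 1 → word 0x0705
tag:5 = 31 → 0x1f << 11 → word 0xff05
word = 0xff05 → little-endian bytes:
  [0]=0x05  [1]=0xff

05 ff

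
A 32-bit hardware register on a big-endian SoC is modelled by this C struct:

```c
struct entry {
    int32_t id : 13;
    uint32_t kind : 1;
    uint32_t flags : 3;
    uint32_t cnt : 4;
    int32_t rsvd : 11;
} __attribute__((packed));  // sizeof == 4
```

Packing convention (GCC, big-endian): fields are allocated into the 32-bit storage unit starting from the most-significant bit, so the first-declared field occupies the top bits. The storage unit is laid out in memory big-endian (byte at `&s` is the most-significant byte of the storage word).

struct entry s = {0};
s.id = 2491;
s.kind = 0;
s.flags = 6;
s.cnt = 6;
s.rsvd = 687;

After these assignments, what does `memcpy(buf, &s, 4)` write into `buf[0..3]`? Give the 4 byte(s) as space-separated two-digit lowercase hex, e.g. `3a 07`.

4d db 32 af

id (13b) val=2491 bits=0x9bb at bit 19: 0x4dd80000
kind (1b) val=0 bits=0x0 at bit 18: 0x4dd80000
flags (3b) val=6 bits=0x6 at bit 15: 0x4ddb0000
cnt (4b) val=6 bits=0x6 at bit 11: 0x4ddb3000
rsvd (11b) val=687 bits=0x2af at bit 0: 0x4ddb32af
word = 0x4ddb32af → big-endian bytes:
  [0]=0x4d  [1]=0xdb  [2]=0x32  [3]=0xaf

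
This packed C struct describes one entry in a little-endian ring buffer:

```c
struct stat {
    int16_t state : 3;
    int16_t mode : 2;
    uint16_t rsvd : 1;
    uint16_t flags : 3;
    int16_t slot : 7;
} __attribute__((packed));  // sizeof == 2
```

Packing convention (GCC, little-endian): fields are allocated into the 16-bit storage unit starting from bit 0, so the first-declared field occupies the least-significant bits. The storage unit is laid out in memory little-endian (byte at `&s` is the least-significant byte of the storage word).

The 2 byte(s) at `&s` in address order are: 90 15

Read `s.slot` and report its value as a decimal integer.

10

[0]=0x90 [1]=0x15 (little-endian) → word 0x1590
state:3 @ bit 0 → (0x1590>>0)&0x7 = 0x0
mode:2 @ bit 3 → (0x1590>>3)&0x3 = 0x2
rsvd:1 @ bit 5 → (0x1590>>5)&0x1 = 0x0
flags:3 @ bit 6 → (0x1590>>6)&0x7 = 0x6
slot:7 @ bit 9 → (0x1590>>9)&0x7f = 0xa  ←
slot signed 7b, MSB=0: value = 10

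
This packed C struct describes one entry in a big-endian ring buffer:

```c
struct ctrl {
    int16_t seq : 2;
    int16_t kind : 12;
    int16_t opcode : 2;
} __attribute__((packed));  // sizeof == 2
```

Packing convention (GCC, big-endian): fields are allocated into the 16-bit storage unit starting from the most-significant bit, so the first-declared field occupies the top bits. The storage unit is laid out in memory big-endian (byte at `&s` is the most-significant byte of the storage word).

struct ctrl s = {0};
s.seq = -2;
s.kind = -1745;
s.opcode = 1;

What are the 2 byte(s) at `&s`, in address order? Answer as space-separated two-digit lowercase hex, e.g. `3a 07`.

[14+:2] seq=-2 & 0x3 = 0x2; word=0x8000
[2+:12] kind=-1745 & 0xfff = 0x92f; word=0xa4bc
[0+:2] opcode=1 & 0x3 = 0x1; word=0xa4bd
word = 0xa4bd → big-endian bytes:
  [0]=0xa4  [1]=0xbd

a4 bd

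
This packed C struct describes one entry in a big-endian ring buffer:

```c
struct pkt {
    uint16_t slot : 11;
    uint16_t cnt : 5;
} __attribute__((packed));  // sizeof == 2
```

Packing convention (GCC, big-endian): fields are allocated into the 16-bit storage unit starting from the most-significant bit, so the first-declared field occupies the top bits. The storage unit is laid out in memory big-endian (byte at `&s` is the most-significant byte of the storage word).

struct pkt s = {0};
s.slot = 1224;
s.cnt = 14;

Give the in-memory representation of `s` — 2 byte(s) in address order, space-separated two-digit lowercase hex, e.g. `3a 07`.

[5+:11] slot=1224 & 0x7ff = 0x4c8; word=0x9900
[0+:5] cnt=14 & 0x1f = 0xe; word=0x990e
word = 0x990e → big-endian bytes:
  [0]=0x99  [1]=0x0e

99 0e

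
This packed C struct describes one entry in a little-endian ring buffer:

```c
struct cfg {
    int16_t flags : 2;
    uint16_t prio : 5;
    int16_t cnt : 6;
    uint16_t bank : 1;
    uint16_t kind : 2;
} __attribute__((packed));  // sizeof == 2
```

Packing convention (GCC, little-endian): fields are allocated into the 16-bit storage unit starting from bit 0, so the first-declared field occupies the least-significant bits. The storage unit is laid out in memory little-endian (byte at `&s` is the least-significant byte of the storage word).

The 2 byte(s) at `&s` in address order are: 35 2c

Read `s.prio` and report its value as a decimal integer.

13

[0]=0x35 [1]=0x2c (little-endian) → word 0x2c35
flags:2 @ bit 0 → (0x2c35>>0)&0x3 = 0x1
prio:5 @ bit 2 → (0x2c35>>2)&0x1f = 0xd  ←
cnt:6 @ bit 7 → (0x2c35>>7)&0x3f = 0x18
bank:1 @ bit 13 → (0x2c35>>13)&0x1 = 0x1
kind:2 @ bit 14 → (0x2c35>>14)&0x3 = 0x0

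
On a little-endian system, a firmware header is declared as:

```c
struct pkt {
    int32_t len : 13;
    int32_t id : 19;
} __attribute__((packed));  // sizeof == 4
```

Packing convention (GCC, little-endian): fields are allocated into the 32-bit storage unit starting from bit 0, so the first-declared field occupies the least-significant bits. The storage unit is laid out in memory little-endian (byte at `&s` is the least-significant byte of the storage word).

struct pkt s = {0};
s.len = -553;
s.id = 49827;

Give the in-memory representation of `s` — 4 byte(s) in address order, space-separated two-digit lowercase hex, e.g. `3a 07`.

len (13b) val=-553 bits=0x1dd7 at bit 0: 0x00001dd7
id (19b) val=49827 bits=0xc2a3 at bit 13: 0x18547dd7
word = 0x18547dd7 → little-endian bytes:
  [0]=0xd7  [1]=0x7d  [2]=0x54  [3]=0x18

d7 7d 54 18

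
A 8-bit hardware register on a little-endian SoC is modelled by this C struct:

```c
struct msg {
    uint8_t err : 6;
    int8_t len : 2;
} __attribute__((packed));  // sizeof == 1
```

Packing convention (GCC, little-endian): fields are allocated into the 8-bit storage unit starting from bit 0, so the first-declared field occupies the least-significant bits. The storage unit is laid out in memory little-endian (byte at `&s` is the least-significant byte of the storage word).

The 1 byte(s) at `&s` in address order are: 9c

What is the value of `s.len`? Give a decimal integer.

[0]=0x9c (little-endian) → word 0x9c
err [0+:6] = (word>>0) & 0x3f = 28
len [6+:2] = (word>>6) & 0x3 = 2  ←
len signed 2b, MSB=1: 2 - 4 = -2

-2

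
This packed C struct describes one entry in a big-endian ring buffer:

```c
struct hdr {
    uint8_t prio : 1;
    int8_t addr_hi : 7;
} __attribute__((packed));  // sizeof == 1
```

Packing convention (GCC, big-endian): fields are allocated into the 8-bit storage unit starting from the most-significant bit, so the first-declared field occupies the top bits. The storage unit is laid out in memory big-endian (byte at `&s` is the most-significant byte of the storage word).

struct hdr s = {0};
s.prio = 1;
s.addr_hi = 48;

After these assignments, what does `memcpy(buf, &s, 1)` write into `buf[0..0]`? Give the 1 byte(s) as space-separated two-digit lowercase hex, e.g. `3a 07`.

[7+:1] prio=1 & 0x1 = 0x1; word=0x80
[0+:7] addr_hi=48 & 0x7f = 0x30; word=0xb0
word = 0xb0 → big-endian bytes:
  [0]=0xb0

b0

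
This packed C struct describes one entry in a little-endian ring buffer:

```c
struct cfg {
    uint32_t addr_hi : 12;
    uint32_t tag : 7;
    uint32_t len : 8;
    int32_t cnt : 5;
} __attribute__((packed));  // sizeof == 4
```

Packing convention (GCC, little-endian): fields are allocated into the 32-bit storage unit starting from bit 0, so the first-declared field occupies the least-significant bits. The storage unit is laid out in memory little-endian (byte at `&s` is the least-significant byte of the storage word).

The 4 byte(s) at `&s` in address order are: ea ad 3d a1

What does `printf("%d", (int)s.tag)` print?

90

[0]=0xea [1]=0xad [2]=0x3d [3]=0xa1 (little-endian) → word 0xa13dadea
addr_hi:12 @ bit 0 → (0xa13dadea>>0)&0xfff = 0xdea
tag:7 @ bit 12 → (0xa13dadea>>12)&0x7f = 0x5a  ←
len:8 @ bit 19 → (0xa13dadea>>19)&0xff = 0x27
cnt:5 @ bit 27 → (0xa13dadea>>27)&0x1f = 0x14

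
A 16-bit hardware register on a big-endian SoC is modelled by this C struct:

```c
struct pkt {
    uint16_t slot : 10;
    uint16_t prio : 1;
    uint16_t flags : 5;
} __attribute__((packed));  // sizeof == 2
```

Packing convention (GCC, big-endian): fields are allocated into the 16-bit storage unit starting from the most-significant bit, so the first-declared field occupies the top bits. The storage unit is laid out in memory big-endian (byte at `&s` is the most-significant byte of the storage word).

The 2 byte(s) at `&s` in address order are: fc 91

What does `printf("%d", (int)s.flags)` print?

[0]=0xfc [1]=0x91 (big-endian) → word 0xfc91
slot:10 @ bit 6 → (0xfc91>>6)&0x3ff = 0x3f2
prio:1 @ bit 5 → (0xfc91>>5)&0x1 = 0x0
flags:5 @ bit 0 → (0xfc91>>0)&0x1f = 0x11  ←

17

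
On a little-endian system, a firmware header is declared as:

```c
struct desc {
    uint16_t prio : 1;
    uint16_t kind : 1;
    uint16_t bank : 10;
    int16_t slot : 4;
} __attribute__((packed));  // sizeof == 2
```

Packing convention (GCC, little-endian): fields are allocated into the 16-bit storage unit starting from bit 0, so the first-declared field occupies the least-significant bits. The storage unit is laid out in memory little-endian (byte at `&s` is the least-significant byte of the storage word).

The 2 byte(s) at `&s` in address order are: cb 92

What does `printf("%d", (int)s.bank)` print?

[0]=0xcb [1]=0x92 (little-endian) → word 0x92cb
prio:1 @ bit 0 → (0x92cb>>0)&0x1 = 0x1
kind:1 @ bit 1 → (0x92cb>>1)&0x1 = 0x1
bank:10 @ bit 2 → (0x92cb>>2)&0x3ff = 0xb2  ←
slot:4 @ bit 12 → (0x92cb>>12)&0xf = 0x9

178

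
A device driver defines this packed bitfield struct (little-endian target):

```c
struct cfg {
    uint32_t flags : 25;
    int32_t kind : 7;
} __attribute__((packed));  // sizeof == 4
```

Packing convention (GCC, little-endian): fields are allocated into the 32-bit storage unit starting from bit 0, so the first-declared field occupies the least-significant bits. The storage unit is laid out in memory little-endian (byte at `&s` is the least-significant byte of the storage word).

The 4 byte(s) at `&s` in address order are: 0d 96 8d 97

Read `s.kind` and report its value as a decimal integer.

[0]=0x0d [1]=0x96 [2]=0x8d [3]=0x97 (little-endian) → word 0x978d960d
flags [0+:25] = (word>>0) & 0x1ffffff = 26056205
kind [25+:7] = (word>>25) & 0x7f = 75  ←
kind signed 7b, MSB=1: 75 - 128 = -53

-53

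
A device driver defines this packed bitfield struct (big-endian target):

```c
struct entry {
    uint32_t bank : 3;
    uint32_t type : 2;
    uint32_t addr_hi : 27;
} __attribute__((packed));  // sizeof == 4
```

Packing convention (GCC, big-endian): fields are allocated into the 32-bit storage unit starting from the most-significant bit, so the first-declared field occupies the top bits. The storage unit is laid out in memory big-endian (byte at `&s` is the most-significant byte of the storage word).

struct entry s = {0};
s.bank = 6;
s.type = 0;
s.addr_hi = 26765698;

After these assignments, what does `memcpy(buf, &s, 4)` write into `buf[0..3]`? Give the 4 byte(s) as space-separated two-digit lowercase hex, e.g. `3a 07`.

bank (3b) val=6 bits=0x6 at bit 29: 0xc0000000
type (2b) val=0 bits=0x0 at bit 27: 0xc0000000
addr_hi (27b) val=26765698 bits=0x1986982 at bit 0: 0xc1986982
word = 0xc1986982 → big-endian bytes:
  [0]=0xc1  [1]=0x98  [2]=0x69  [3]=0x82

c1 98 69 82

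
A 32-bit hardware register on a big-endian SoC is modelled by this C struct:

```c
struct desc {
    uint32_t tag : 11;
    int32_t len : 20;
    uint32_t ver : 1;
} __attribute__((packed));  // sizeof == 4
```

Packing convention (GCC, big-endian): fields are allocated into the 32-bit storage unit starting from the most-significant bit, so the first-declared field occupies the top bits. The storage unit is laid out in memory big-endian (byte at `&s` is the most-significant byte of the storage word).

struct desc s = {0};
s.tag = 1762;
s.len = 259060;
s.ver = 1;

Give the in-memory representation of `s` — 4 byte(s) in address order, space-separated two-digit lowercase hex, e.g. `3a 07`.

dc 47 e7 e9

tag (11b) val=1762 bits=0x6e2 at bit 21: 0xdc400000
len (20b) val=259060 bits=0x3f3f4 at bit 1: 0xdc47e7e8
ver (1b) val=1 bits=0x1 at bit 0: 0xdc47e7e9
word = 0xdc47e7e9 → big-endian bytes:
  [0]=0xdc  [1]=0x47  [2]=0xe7  [3]=0xe9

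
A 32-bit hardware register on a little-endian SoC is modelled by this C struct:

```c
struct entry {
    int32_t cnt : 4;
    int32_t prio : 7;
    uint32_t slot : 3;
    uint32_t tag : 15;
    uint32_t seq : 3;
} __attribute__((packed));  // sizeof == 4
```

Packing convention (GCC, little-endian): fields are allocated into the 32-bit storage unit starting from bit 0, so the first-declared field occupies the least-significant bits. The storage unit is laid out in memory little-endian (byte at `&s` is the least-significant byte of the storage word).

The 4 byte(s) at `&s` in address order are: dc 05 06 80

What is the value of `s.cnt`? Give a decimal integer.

-4

[0]=0xdc [1]=0x05 [2]=0x06 [3]=0x80 (little-endian) → word 0x800605dc
cnt:4 @ bit 0 → (0x800605dc>>0)&0xf = 0xc  ←
prio:7 @ bit 4 → (0x800605dc>>4)&0x7f = 0x5d
slot:3 @ bit 11 → (0x800605dc>>11)&0x7 = 0x0
tag:15 @ bit 14 → (0x800605dc>>14)&0x7fff = 0x18
seq:3 @ bit 29 → (0x800605dc>>29)&0x7 = 0x4
cnt signed 4b, MSB=1: 12 - 16 = -4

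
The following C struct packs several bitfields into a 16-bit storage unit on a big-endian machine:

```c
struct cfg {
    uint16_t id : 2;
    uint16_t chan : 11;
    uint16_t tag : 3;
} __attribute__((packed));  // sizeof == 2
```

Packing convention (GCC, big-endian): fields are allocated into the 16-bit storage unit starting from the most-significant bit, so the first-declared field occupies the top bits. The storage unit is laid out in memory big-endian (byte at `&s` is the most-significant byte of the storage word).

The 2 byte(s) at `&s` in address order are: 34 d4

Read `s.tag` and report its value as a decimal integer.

4

[0]=0x34 [1]=0xd4 (big-endian) → word 0x34d4
id:2 @ bit 14 → (0x34d4>>14)&0x3 = 0x0
chan:11 @ bit 3 → (0x34d4>>3)&0x7ff = 0x69a
tag:3 @ bit 0 → (0x34d4>>0)&0x7 = 0x4  ←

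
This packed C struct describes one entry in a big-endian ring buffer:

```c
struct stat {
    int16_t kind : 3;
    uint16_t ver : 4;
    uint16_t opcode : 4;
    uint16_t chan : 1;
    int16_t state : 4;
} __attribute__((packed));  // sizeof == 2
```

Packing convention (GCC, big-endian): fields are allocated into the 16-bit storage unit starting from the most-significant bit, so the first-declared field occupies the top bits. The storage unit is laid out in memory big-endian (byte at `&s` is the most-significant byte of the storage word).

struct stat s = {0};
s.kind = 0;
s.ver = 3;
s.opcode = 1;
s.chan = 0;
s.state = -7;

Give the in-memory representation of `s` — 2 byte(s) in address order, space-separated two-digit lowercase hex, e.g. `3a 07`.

kind:3 = 0 → 0x0 << 13 → word 0x0000
ver:4 = 3 → 0x3 << 9 → word 0x0600
opcode:4 = 1 → 0x1 << 5 → word 0x0620
chan:1 = 0 → 0x0 << 4 → word 0x0620
state:4 = -7 → 0x9 << 0 → word 0x0629
word = 0x0629 → big-endian bytes:
  [0]=0x06  [1]=0x29

06 29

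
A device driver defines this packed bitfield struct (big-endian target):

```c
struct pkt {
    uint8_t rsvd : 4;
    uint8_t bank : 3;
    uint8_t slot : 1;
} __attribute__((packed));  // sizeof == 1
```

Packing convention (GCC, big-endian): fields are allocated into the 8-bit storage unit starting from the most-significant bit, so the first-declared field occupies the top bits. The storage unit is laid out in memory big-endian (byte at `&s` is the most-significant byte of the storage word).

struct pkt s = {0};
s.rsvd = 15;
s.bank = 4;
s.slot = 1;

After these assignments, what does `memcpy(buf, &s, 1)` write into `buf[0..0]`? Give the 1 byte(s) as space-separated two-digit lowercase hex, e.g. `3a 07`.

f9

rsvd (4b) val=15 bits=0xf at bit 4: 0xf0
bank (3b) val=4 bits=0x4 at bit 1: 0xf8
slot (1b) val=1 bits=0x1 at bit 0: 0xf9
word = 0xf9 → big-endian bytes:
  [0]=0xf9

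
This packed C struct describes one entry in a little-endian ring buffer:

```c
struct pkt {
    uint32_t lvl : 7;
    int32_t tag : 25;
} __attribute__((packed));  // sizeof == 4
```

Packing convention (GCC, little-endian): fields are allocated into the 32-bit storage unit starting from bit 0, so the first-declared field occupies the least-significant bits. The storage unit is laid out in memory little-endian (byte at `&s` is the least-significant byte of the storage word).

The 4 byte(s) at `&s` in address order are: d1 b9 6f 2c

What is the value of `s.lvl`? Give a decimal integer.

81

[0]=0xd1 [1]=0xb9 [2]=0x6f [3]=0x2c (little-endian) → word 0x2c6fb9d1
lvl [0+:7] = (word>>0) & 0x7f = 81  ←
tag [7+:25] = (word>>7) & 0x1ffffff = 5824371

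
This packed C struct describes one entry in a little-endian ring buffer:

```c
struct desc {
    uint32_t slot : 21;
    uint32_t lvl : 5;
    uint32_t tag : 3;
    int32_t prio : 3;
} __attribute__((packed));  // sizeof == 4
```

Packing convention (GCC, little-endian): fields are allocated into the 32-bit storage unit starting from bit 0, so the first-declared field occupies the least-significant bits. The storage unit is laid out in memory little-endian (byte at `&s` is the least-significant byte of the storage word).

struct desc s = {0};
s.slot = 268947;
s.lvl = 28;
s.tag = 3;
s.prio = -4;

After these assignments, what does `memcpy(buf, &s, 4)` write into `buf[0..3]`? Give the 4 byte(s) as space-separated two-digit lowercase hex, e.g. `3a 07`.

[0+:21] slot=268947 & 0x1fffff = 0x41a93; word=0x00041a93
[21+:5] lvl=28 & 0x1f = 0x1c; word=0x03841a93
[26+:3] tag=3 & 0x7 = 0x3; word=0x0f841a93
[29+:3] prio=-4 & 0x7 = 0x4; word=0x8f841a93
word = 0x8f841a93 → little-endian bytes:
  [0]=0x93  [1]=0x1a  [2]=0x84  [3]=0x8f

93 1a 84 8f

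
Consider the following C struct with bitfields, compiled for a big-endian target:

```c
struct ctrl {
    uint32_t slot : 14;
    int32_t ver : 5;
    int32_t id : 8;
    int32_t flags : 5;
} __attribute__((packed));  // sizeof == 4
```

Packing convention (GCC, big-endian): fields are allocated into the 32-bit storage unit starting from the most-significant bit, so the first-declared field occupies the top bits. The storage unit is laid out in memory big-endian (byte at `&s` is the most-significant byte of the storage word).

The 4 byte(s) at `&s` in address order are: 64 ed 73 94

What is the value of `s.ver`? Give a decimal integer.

[0]=0x64 [1]=0xed [2]=0x73 [3]=0x94 (big-endian) → word 0x64ed7394
slot [18+:14] = (word>>18) & 0x3fff = 6459
ver [13+:5] = (word>>13) & 0x1f = 11  ←
id [5+:8] = (word>>5) & 0xff = 156
flags [0+:5] = (word>>0) & 0x1f = 20
ver signed 5b, MSB=0: value = 11

11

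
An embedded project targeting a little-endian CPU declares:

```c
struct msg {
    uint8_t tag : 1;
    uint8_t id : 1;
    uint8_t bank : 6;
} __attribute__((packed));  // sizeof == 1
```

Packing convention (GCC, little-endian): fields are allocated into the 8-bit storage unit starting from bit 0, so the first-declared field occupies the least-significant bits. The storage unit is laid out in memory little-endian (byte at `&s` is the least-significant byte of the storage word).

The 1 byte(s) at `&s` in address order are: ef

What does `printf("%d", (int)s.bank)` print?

59

[0]=0xef (little-endian) → word 0xef
tag [0+:1] = (word>>0) & 0x1 = 1
id [1+:1] = (word>>1) & 0x1 = 1
bank [2+:6] = (word>>2) & 0x3f = 59  ←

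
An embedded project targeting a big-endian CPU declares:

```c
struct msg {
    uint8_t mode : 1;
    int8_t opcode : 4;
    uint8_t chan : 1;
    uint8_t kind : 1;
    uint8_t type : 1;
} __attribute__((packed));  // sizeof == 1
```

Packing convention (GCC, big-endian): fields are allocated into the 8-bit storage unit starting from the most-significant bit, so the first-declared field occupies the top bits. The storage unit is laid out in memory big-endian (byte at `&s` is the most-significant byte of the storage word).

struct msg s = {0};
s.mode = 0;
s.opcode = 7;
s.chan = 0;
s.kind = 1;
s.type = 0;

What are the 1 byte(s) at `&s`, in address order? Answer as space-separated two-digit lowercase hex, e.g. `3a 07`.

[7+:1] mode=0 & 0x1 = 0x0; word=0x00
[3+:4] opcode=7 & 0xf = 0x7; word=0x38
[2+:1] chan=0 & 0x1 = 0x0; word=0x38
[1+:1] kind=1 & 0x1 = 0x1; word=0x3a
[0+:1] type=0 & 0x1 = 0x0; word=0x3a
word = 0x3a → big-endian bytes:
  [0]=0x3a

3a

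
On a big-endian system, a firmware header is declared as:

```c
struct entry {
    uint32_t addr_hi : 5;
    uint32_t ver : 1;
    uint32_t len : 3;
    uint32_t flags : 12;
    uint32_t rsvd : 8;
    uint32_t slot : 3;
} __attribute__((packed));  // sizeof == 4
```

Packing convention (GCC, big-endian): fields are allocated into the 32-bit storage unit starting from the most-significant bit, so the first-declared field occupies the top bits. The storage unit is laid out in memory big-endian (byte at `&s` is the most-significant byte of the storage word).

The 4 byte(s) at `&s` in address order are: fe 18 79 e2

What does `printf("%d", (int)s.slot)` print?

2

[0]=0xfe [1]=0x18 [2]=0x79 [3]=0xe2 (big-endian) → word 0xfe1879e2
addr_hi:5 @ bit 27 → (0xfe1879e2>>27)&0x1f = 0x1f
ver:1 @ bit 26 → (0xfe1879e2>>26)&0x1 = 0x1
len:3 @ bit 23 → (0xfe1879e2>>23)&0x7 = 0x4
flags:12 @ bit 11 → (0xfe1879e2>>11)&0xfff = 0x30f
rsvd:8 @ bit 3 → (0xfe1879e2>>3)&0xff = 0x3c
slot:3 @ bit 0 → (0xfe1879e2>>0)&0x7 = 0x2  ←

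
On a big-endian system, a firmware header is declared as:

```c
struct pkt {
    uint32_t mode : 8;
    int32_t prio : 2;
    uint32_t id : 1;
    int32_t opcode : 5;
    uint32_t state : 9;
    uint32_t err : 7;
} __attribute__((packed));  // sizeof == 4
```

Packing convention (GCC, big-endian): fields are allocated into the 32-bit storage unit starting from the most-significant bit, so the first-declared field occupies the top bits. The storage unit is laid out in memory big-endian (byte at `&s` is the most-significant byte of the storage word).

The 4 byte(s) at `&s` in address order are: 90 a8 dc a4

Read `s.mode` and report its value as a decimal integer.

[0]=0x90 [1]=0xa8 [2]=0xdc [3]=0xa4 (big-endian) → word 0x90a8dca4
mode:8 @ bit 24 → (0x90a8dca4>>24)&0xff = 0x90  ←
prio:2 @ bit 22 → (0x90a8dca4>>22)&0x3 = 0x2
id:1 @ bit 21 → (0x90a8dca4>>21)&0x1 = 0x1
opcode:5 @ bit 16 → (0x90a8dca4>>16)&0x1f = 0x8
state:9 @ bit 7 → (0x90a8dca4>>7)&0x1ff = 0x1b9
err:7 @ bit 0 → (0x90a8dca4>>0)&0x7f = 0x24

144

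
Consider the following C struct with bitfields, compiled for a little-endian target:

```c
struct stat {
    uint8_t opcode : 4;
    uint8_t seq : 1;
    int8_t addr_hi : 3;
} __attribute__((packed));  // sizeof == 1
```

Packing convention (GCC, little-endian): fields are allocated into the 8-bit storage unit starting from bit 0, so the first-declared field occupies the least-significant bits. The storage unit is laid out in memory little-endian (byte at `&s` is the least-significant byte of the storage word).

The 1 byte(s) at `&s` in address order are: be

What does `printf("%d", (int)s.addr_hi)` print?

-3

[0]=0xbe (little-endian) → word 0xbe
opcode [0+:4] = (word>>0) & 0xf = 14
seq [4+:1] = (word>>4) & 0x1 = 1
addr_hi [5+:3] = (word>>5) & 0x7 = 5  ←
addr_hi signed 3b, MSB=1: 5 - 8 = -3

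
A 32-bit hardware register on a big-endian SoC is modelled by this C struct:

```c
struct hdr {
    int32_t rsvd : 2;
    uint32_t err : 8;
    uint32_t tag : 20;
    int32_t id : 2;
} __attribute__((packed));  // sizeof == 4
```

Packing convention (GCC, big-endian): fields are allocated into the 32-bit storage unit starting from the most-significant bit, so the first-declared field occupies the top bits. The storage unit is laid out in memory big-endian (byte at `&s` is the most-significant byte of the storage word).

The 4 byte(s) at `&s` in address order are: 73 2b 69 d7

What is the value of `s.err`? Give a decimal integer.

[0]=0x73 [1]=0x2b [2]=0x69 [3]=0xd7 (big-endian) → word 0x732b69d7
rsvd [30+:2] = (word>>30) & 0x3 = 1
err [22+:8] = (word>>22) & 0xff = 204  ←
tag [2+:20] = (word>>2) & 0xfffff = 711285
id [0+:2] = (word>>0) & 0x3 = 3

204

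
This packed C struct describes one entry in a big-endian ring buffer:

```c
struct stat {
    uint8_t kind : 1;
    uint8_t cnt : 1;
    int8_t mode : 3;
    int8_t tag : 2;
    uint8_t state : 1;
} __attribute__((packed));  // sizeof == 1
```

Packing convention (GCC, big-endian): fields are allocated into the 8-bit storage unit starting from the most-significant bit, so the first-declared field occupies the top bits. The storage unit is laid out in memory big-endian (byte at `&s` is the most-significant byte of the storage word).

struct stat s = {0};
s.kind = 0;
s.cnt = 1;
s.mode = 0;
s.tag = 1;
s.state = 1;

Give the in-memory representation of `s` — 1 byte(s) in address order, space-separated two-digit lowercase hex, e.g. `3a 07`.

43

kind (1b) val=0 bits=0x0 at bit 7: 0x00
cnt (1b) val=1 bits=0x1 at bit 6: 0x40
mode (3b) val=0 bits=0x0 at bit 3: 0x40
tag (2b) val=1 bits=0x1 at bit 1: 0x42
state (1b) val=1 bits=0x1 at bit 0: 0x43
word = 0x43 → big-endian bytes:
  [0]=0x43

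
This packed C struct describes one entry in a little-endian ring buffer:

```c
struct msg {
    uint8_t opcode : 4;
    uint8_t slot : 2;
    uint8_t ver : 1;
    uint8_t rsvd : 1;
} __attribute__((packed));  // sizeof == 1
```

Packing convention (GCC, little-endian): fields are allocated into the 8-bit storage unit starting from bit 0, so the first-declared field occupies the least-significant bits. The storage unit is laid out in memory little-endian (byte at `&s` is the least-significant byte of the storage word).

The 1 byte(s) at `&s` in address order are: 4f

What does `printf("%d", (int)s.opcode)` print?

[0]=0x4f (little-endian) → word 0x4f
opcode:4 @ bit 0 → (0x4f>>0)&0xf = 0xf  ←
slot:2 @ bit 4 → (0x4f>>4)&0x3 = 0x0
ver:1 @ bit 6 → (0x4f>>6)&0x1 = 0x1
rsvd:1 @ bit 7 → (0x4f>>7)&0x1 = 0x0

15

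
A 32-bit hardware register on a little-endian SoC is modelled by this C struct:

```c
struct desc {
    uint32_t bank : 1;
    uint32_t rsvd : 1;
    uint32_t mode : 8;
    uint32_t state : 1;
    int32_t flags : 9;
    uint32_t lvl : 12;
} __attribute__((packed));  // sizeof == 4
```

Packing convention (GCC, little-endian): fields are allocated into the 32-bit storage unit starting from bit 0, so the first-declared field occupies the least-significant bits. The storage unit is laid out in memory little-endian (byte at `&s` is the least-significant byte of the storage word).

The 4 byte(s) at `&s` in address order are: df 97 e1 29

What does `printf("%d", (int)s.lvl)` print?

[0]=0xdf [1]=0x97 [2]=0xe1 [3]=0x29 (little-endian) → word 0x29e197df
bank [0+:1] = (word>>0) & 0x1 = 1
rsvd [1+:1] = (word>>1) & 0x1 = 1
mode [2+:8] = (word>>2) & 0xff = 247
state [10+:1] = (word>>10) & 0x1 = 1
flags [11+:9] = (word>>11) & 0x1ff = 50
lvl [20+:12] = (word>>20) & 0xfff = 670  ←

670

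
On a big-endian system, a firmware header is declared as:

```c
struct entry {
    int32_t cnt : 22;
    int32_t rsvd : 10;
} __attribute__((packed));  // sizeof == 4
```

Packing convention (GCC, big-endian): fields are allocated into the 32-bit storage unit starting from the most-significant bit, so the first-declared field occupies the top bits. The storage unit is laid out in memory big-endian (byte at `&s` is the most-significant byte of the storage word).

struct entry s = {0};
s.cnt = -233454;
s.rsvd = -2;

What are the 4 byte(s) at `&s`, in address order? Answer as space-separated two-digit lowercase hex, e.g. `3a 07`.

cnt:22 = -233454 → 0x3c7012 << 10 → word 0xf1c04800
rsvd:10 = -2 → 0x3fe << 0 → word 0xf1c04bfe
word = 0xf1c04bfe → big-endian bytes:
  [0]=0xf1  [1]=0xc0  [2]=0x4b  [3]=0xfe

f1 c0 4b fe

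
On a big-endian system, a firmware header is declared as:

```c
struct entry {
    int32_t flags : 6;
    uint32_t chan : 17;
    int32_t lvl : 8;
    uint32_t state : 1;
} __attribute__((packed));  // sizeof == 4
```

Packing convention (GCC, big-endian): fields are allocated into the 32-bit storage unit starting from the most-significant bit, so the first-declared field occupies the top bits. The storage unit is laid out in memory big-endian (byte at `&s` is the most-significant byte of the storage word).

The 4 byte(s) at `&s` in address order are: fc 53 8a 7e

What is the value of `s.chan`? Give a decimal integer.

10693

[0]=0xfc [1]=0x53 [2]=0x8a [3]=0x7e (big-endian) → word 0xfc538a7e
flags [26+:6] = (word>>26) & 0x3f = 63
chan [9+:17] = (word>>9) & 0x1ffff = 10693  ←
lvl [1+:8] = (word>>1) & 0xff = 63
state [0+:1] = (word>>0) & 0x1 = 0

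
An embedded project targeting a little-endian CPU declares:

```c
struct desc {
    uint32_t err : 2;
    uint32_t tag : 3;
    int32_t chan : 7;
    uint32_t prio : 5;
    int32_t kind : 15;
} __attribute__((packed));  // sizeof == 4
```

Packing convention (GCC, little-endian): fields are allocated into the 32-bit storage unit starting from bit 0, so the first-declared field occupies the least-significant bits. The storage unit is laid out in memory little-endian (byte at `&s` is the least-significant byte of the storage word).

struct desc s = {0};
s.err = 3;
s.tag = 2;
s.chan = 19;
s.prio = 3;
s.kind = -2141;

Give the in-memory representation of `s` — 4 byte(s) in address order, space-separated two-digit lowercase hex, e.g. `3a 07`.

6b 32 46 ef

err:2 = 3 → 0x3 << 0 → word 0x00000003
tag:3 = 2 → 0x2 << 2 → word 0x0000000b
chan:7 = 19 → 0x13 << 5 → word 0x0000026b
prio:5 = 3 → 0x3 << 12 → word 0x0000326b
kind:15 = -2141 → 0x77a3 << 17 → word 0xef46326b
word = 0xef46326b → little-endian bytes:
  [0]=0x6b  [1]=0x32  [2]=0x46  [3]=0xef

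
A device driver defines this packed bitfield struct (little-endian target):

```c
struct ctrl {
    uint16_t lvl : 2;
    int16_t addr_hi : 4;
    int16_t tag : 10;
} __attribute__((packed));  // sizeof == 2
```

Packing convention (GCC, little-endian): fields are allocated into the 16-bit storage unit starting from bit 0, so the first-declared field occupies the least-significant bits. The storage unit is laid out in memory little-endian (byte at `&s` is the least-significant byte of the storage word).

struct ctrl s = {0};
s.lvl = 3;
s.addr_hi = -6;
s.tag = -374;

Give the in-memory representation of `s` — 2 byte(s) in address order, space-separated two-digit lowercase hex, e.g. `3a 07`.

ab a2

[0+:2] lvl=3 & 0x3 = 0x3; word=0x0003
[2+:4] addr_hi=-6 & 0xf = 0xa; word=0x002b
[6+:10] tag=-374 & 0x3ff = 0x28a; word=0xa2ab
word = 0xa2ab → little-endian bytes:
  [0]=0xab  [1]=0xa2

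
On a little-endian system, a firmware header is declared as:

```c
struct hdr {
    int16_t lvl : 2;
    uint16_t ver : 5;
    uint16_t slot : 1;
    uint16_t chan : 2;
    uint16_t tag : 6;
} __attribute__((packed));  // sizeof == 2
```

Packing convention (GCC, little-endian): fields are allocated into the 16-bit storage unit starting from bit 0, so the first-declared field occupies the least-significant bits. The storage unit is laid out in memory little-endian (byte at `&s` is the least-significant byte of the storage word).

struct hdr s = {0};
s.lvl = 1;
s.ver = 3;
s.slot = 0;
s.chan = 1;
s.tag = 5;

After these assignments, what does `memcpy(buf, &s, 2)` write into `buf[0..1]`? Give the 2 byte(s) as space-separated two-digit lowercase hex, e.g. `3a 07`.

0d 15

lvl (2b) val=1 bits=0x1 at bit 0: 0x0001
ver (5b) val=3 bits=0x3 at bit 2: 0x000d
slot (1b) val=0 bits=0x0 at bit 7: 0x000d
chan (2b) val=1 bits=0x1 at bit 8: 0x010d
tag (6b) val=5 bits=0x5 at bit 10: 0x150d
word = 0x150d → little-endian bytes:
  [0]=0x0d  [1]=0x15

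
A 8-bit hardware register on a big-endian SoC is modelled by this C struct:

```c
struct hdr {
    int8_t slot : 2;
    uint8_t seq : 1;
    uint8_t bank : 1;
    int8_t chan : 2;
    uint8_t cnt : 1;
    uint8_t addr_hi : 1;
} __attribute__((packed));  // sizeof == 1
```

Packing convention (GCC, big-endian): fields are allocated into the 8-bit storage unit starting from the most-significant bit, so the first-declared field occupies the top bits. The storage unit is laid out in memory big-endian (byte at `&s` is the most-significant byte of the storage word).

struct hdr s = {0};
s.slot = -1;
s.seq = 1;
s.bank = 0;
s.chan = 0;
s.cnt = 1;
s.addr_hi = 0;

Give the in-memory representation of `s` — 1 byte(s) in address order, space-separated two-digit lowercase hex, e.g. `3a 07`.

slot (2b) val=-1 bits=0x3 at bit 6: 0xc0
seq (1b) val=1 bits=0x1 at bit 5: 0xe0
bank (1b) val=0 bits=0x0 at bit 4: 0xe0
chan (2b) val=0 bits=0x0 at bit 2: 0xe0
cnt (1b) val=1 bits=0x1 at bit 1: 0xe2
addr_hi (1b) val=0 bits=0x0 at bit 0: 0xe2
word = 0xe2 → big-endian bytes:
  [0]=0xe2

e2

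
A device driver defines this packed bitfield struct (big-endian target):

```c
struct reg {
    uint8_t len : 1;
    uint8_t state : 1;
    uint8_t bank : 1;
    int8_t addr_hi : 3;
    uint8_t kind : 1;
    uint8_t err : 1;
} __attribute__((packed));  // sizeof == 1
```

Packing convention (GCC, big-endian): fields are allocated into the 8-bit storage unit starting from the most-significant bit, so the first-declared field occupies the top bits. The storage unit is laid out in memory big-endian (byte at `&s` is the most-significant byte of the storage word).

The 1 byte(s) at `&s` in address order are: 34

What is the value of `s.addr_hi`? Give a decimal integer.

[0]=0x34 (big-endian) → word 0x34
len [7+:1] = (word>>7) & 0x1 = 0
state [6+:1] = (word>>6) & 0x1 = 0
bank [5+:1] = (word>>5) & 0x1 = 1
addr_hi [2+:3] = (word>>2) & 0x7 = 5  ←
kind [1+:1] = (word>>1) & 0x1 = 0
err [0+:1] = (word>>0) & 0x1 = 0
addr_hi signed 3b, MSB=1: 5 - 8 = -3

-3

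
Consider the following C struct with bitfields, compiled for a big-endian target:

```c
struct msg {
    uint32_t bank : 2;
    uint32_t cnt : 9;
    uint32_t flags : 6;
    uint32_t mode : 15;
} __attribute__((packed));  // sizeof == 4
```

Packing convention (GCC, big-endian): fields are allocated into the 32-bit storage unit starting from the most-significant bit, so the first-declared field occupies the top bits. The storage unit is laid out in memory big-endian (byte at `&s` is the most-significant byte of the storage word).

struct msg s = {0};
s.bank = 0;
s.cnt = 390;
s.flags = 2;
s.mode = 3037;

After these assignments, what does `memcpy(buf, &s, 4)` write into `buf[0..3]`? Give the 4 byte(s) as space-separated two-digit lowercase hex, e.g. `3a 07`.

30 c1 0b dd

[30+:2] bank=0 & 0x3 = 0x0; word=0x00000000
[21+:9] cnt=390 & 0x1ff = 0x186; word=0x30c00000
[15+:6] flags=2 & 0x3f = 0x2; word=0x30c10000
[0+:15] mode=3037 & 0x7fff = 0xbdd; word=0x30c10bdd
word = 0x30c10bdd → big-endian bytes:
  [0]=0x30  [1]=0xc1  [2]=0x0b  [3]=0xdd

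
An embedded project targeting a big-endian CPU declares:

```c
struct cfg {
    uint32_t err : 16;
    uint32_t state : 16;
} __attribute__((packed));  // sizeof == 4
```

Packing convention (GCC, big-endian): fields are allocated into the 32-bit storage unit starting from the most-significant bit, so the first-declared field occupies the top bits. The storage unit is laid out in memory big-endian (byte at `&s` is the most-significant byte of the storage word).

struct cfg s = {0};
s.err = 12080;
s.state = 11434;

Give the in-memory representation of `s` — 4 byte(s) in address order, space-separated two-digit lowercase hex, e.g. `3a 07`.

2f 30 2c aa

err (16b) val=12080 bits=0x2f30 at bit 16: 0x2f300000
state (16b) val=11434 bits=0x2caa at bit 0: 0x2f302caa
word = 0x2f302caa → big-endian bytes:
  [0]=0x2f  [1]=0x30  [2]=0x2c  [3]=0xaa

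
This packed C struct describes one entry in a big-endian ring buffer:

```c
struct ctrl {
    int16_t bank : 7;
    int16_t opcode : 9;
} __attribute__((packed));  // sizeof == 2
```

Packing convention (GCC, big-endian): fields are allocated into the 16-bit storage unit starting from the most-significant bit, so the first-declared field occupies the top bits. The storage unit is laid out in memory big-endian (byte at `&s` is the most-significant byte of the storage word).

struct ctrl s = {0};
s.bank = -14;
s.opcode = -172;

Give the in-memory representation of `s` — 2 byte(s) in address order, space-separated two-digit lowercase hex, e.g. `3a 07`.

bank:7 = -14 → 0x72 << 9 → word 0xe400
opcode:9 = -172 → 0x154 << 0 → word 0xe554
word = 0xe554 → big-endian bytes:
  [0]=0xe5  [1]=0x54

e5 54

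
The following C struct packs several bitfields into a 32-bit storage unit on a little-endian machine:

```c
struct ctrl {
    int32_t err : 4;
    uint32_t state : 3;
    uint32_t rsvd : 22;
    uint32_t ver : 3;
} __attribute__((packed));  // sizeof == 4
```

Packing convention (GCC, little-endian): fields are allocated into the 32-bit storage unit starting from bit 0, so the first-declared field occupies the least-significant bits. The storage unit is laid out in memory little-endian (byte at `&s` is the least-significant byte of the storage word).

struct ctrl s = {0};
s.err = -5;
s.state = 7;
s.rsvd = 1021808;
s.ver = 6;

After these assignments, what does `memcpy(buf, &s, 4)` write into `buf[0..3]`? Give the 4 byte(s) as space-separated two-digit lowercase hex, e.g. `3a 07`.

7b b8 cb c7

[0+:4] err=-5 & 0xf = 0xb; word=0x0000000b
[4+:3] state=7 & 0x7 = 0x7; word=0x0000007b
[7+:22] rsvd=1021808 & 0x3fffff = 0xf9770; word=0x07cbb87b
[29+:3] ver=6 & 0x7 = 0x6; word=0xc7cbb87b
word = 0xc7cbb87b → little-endian bytes:
  [0]=0x7b  [1]=0xb8  [2]=0xcb  [3]=0xc7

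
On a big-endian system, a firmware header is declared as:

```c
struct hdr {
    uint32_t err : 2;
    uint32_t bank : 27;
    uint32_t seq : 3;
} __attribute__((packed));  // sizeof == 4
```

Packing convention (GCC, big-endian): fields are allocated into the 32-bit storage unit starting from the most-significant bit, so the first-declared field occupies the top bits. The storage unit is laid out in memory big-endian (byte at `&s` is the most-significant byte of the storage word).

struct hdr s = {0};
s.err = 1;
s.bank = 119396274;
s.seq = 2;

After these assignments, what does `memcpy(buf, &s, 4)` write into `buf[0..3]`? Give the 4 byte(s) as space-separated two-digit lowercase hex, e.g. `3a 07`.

err:2 = 1 → 0x1 << 30 → word 0x40000000
bank:27 = 119396274 → 0x71dd7b2 << 3 → word 0x78eebd90
seq:3 = 2 → 0x2 << 0 → word 0x78eebd92
word = 0x78eebd92 → big-endian bytes:
  [0]=0x78  [1]=0xee  [2]=0xbd  [3]=0x92

78 ee bd 92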